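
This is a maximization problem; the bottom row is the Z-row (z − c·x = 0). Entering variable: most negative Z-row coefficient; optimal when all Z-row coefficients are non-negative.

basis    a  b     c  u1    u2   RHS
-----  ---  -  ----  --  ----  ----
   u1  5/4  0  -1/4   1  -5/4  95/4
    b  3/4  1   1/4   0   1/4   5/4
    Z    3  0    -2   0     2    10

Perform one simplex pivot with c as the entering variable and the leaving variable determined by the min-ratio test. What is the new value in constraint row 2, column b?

Ratio test on column c — row 1: entry -1/4 ≤ 0; row 2: (5/4)/(1/4) = 5. Minimum is 5 at row 2 (b leaves); pivot element 1/4.
Divide row 2 by 1/4; eliminate column c from the other rows.
In the new row 2, the b entry is the old entry divided by the pivot: 1/(1/4) = 4.

4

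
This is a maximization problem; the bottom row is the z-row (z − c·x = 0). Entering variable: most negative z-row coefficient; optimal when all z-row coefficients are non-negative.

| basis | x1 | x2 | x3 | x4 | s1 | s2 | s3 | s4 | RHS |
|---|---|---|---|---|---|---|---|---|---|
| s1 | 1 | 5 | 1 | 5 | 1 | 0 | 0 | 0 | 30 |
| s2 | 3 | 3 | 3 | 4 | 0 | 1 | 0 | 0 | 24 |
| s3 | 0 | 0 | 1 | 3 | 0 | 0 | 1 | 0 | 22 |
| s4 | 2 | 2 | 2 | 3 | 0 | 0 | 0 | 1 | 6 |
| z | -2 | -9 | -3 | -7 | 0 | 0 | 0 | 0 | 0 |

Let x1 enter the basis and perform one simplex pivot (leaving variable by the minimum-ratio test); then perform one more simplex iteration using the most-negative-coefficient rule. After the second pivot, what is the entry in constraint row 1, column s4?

-5/2

Ratio test on column x1 — row 1: 30/1 = 30; row 2: 24/3 = 8; row 3: entry 0 ≤ 0; row 4: 6/2 = 3. Minimum is 3 at row 4 (s4 leaves); pivot element 2.
Divide row 4 by 2; eliminate column x1 from the other rows.
Second iteration: most negative z-row entry is -7 in column x2, so x2 enters.
Ratio test on column x2 — row 1: 27/4 = 27/4; row 2: entry 0 ≤ 0; row 3: entry 0 ≤ 0; row 4: 3/1 = 3. Minimum is 3 at row 4 (x1 leaves); pivot element 1.
Divide row 4 by 1; eliminate column x2 from the other rows.
After both pivots, the entry at constraint row 1, column s4 is -5/2.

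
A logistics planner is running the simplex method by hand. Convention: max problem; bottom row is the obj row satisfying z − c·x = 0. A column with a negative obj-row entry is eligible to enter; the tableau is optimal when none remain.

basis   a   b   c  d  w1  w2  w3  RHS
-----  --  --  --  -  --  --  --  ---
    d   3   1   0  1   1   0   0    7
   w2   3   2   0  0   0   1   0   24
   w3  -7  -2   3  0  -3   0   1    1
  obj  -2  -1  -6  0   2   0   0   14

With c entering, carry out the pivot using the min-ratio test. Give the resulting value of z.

Ratio test on column c — row 1: entry 0 ≤ 0; row 2: entry 0 ≤ 0; row 3: 1/3 = 1/3. Minimum is 1/3 at row 3 (w3 leaves); pivot element 3.
Pivot on row 3; the obj-row RHS becomes 14 − (-6)·(1/3) = 16.

16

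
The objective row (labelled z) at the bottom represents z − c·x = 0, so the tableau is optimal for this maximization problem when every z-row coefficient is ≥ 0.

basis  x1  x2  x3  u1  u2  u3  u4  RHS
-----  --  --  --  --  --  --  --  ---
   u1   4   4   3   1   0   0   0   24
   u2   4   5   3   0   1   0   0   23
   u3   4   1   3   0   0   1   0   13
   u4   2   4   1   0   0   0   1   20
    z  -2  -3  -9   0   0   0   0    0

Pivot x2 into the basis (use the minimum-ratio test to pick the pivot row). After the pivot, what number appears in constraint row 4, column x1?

-6/5

Ratio test on column x2 — row 1: 24/4 = 6; row 2: 23/5 = 23/5; row 3: 13/1 = 13; row 4: 20/4 = 5. Minimum is 23/5 at row 2 (u2 leaves); pivot element 5.
Divide row 2 by 5; eliminate column x2 from the other rows.
Row 4 update in column x1: 2 − 4·(4/5) = -6/5.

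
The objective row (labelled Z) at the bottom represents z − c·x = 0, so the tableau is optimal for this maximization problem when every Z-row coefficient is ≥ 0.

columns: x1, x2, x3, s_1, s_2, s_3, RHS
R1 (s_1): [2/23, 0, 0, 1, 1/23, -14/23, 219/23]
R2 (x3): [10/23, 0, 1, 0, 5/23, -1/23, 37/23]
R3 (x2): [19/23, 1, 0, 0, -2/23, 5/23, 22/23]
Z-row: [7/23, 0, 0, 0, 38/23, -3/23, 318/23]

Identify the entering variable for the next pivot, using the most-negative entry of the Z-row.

s_3

Negative Z-row entries: s_3: -3/23.
The most negative is -3/23 in column s_3, so s_3 enters.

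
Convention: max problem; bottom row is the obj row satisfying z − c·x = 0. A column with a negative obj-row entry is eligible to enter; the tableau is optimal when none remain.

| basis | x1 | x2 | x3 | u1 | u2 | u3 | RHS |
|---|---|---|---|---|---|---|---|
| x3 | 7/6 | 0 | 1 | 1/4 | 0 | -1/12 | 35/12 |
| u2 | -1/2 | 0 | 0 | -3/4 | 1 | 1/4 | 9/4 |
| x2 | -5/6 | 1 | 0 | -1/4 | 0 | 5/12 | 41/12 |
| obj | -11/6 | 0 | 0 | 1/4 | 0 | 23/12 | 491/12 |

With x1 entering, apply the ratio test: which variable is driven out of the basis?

Column x1 entries and ratios — x3: (35/12)/(7/6) = 5/2; u2: -1/2 ≤ 0, skip; x2: -5/6 ≤ 0, skip.
Smallest ratio is 5/2 in the row of x3, so x3 leaves.

x3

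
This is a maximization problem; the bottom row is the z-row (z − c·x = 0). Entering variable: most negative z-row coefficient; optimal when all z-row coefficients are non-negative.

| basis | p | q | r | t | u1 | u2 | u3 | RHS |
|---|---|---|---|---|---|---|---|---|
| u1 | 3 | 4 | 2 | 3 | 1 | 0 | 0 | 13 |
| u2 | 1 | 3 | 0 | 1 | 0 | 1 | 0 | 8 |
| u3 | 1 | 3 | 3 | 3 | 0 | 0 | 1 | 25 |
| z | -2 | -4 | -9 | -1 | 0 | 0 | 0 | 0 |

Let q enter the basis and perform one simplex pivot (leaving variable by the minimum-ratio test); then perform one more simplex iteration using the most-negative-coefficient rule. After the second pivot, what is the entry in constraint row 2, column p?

1/3

Ratio test on column q — row 1: 13/4 = 13/4; row 2: 8/3 = 8/3; row 3: 25/3 = 25/3. Minimum is 8/3 at row 2 (u2 leaves); pivot element 3.
Divide row 2 by 3; eliminate column q from the other rows.
Second iteration: most negative z-row entry is -9 in column r, so r enters.
Ratio test on column r — row 1: (7/3)/2 = 7/6; row 2: entry 0 ≤ 0; row 3: 17/3 = 17/3. Minimum is 7/6 at row 1 (u1 leaves); pivot element 2.
Divide row 1 by 2; eliminate column r from the other rows.
After both pivots, the entry at constraint row 2, column p is 1/3.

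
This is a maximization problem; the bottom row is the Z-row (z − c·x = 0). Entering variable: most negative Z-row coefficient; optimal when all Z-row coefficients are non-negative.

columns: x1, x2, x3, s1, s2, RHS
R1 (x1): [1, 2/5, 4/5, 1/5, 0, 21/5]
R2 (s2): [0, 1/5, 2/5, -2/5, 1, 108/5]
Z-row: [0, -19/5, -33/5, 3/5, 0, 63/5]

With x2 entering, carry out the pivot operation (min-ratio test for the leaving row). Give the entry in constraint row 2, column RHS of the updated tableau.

39/2

Ratio test on column x2 — row 1: (21/5)/(2/5) = 21/2; row 2: (108/5)/(1/5) = 108. Minimum is 21/2 at row 1 (x1 leaves); pivot element 2/5.
Divide row 1 by 2/5; eliminate column x2 from the other rows.
Row 2 update in column RHS: 108/5 − (1/5)·(21/2) = 39/2.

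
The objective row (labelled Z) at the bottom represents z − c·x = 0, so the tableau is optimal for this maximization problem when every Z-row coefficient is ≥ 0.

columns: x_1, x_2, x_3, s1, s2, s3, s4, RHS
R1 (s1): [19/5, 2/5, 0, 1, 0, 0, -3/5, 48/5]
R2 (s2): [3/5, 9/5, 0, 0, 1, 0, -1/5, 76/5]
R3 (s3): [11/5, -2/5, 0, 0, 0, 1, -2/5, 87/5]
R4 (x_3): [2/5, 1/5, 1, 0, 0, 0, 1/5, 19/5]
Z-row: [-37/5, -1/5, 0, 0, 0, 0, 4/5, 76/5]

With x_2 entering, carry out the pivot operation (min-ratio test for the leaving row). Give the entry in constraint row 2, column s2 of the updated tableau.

Ratio test on column x_2 — row 1: (48/5)/(2/5) = 24; row 2: (76/5)/(9/5) = 76/9; row 3: entry -2/5 ≤ 0; row 4: (19/5)/(1/5) = 19. Minimum is 76/9 at row 2 (s2 leaves); pivot element 9/5.
Divide row 2 by 9/5; eliminate column x_2 from the other rows.
In the new row 2, the s2 entry is the old entry divided by the pivot: 1/(9/5) = 5/9.

5/9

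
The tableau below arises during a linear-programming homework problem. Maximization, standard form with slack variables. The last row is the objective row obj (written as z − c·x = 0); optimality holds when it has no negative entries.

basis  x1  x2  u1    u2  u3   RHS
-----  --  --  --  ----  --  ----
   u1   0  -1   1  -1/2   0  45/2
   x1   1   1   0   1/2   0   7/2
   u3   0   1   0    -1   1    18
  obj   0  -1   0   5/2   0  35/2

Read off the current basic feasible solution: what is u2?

0

u2 is not in the basis, so in the current basic feasible solution u2 = 0.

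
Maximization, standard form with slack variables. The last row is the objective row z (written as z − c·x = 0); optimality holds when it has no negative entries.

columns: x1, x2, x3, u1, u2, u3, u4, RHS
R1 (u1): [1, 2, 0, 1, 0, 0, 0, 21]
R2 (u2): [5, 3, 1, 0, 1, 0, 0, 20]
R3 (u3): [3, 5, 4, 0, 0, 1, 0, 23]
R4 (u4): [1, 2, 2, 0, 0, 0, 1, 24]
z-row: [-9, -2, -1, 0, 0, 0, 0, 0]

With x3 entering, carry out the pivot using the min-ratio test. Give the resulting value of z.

Ratio test on column x3 — row 1: entry 0 ≤ 0; row 2: 20/1 = 20; row 3: 23/4 = 23/4; row 4: 24/2 = 12. Minimum is 23/4 at row 3 (u3 leaves); pivot element 4.
Pivot on row 3; the z-row RHS becomes 0 − (-1)·(23/4) = 23/4.

23/4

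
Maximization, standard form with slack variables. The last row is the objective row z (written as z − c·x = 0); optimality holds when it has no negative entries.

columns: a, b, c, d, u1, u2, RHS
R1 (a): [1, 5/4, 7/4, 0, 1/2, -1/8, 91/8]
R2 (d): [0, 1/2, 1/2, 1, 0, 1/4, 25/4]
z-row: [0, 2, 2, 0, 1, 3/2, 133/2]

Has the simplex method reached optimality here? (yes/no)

Every z-row coefficient is ≥ 0, so the tableau is optimal.

yes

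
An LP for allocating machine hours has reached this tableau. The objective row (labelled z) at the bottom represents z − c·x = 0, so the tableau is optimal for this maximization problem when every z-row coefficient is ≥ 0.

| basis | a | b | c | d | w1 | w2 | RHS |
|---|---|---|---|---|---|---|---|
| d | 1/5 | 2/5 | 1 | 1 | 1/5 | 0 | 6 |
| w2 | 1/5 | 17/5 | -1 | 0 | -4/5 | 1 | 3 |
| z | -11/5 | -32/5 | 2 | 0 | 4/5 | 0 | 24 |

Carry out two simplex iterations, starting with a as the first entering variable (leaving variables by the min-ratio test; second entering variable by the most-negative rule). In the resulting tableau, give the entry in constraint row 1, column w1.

1/2

Ratio test on column a — row 1: 6/(1/5) = 30; row 2: 3/(1/5) = 15. Minimum is 15 at row 2 (w2 leaves); pivot element 1/5.
Divide row 2 by 1/5; eliminate column a from the other rows.
Second iteration: most negative z-row entry is -9 in column c, so c enters.
Ratio test on column c — row 1: 3/2 = 3/2; row 2: entry -5 ≤ 0. Minimum is 3/2 at row 1 (d leaves); pivot element 2.
Divide row 1 by 2; eliminate column c from the other rows.
After both pivots, the entry at constraint row 1, column w1 is 1/2.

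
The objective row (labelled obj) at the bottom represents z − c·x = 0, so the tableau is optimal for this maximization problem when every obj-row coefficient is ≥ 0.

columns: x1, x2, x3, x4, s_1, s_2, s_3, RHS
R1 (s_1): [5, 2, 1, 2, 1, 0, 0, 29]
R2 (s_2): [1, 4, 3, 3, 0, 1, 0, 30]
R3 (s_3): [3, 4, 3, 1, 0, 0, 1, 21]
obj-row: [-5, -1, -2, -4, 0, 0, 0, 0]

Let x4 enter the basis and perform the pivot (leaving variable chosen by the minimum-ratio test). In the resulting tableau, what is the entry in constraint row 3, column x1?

8/3

Ratio test on column x4 — row 1: 29/2 = 29/2; row 2: 30/3 = 10; row 3: 21/1 = 21. Minimum is 10 at row 2 (s_2 leaves); pivot element 3.
Divide row 2 by 3; eliminate column x4 from the other rows.
Row 3 update in column x1: 3 − 1·(1/3) = 8/3.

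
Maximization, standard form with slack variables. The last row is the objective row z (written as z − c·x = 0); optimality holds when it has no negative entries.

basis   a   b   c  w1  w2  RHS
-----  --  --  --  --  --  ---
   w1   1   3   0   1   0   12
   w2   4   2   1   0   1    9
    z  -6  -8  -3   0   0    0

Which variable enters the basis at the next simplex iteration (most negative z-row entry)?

Negative z-row entries: a: -6, b: -8, c: -3.
The most negative is -8 in column b, so b enters.

b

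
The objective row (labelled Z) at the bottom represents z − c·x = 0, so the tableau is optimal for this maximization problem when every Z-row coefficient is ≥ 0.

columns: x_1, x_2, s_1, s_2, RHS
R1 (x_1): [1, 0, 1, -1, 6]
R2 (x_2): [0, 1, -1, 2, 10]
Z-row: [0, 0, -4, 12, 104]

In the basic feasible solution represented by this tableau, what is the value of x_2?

10

x_2 is basic (row 2); its value is the RHS of that row, 10.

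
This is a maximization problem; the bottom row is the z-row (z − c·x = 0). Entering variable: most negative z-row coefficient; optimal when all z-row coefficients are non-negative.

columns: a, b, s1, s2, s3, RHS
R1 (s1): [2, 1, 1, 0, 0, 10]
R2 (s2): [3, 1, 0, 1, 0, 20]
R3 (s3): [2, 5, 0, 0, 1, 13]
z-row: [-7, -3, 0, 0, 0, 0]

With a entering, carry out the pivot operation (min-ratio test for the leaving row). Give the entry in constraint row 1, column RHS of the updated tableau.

5

Ratio test on column a — row 1: 10/2 = 5; row 2: 20/3 = 20/3; row 3: 13/2 = 13/2. Minimum is 5 at row 1 (s1 leaves); pivot element 2.
Divide row 1 by 2; eliminate column a from the other rows.
In the new row 1, the RHS entry is the old entry divided by the pivot: 10/2 = 5.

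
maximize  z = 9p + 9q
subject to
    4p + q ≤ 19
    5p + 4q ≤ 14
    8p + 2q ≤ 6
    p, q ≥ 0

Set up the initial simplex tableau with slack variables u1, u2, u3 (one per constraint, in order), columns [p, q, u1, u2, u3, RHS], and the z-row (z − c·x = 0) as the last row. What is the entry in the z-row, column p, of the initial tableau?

-9

The z-row carries the negated objective coefficients: the p entry is -9.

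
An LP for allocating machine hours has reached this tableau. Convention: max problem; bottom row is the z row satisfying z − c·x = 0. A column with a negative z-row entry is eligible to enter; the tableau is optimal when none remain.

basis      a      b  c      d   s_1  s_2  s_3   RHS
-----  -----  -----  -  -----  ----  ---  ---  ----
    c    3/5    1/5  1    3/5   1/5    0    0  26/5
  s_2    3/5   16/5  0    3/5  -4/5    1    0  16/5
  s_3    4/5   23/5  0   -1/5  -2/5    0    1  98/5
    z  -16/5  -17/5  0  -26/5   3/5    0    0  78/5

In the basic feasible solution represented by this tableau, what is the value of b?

0

b is not in the basis, so in the current basic feasible solution b = 0.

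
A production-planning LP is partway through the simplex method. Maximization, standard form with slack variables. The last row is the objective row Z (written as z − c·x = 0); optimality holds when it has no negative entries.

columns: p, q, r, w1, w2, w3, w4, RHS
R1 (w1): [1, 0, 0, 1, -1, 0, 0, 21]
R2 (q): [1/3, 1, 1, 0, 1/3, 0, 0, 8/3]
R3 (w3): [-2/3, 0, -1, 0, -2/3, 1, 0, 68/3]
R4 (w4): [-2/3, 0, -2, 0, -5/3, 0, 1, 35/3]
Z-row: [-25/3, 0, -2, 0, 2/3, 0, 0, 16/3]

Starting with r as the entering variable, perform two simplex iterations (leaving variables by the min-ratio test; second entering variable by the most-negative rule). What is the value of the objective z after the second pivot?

72

Ratio test on column r — row 1: entry 0 ≤ 0; row 2: (8/3)/1 = 8/3; row 3: entry -1 ≤ 0; row 4: entry -2 ≤ 0. Minimum is 8/3 at row 2 (q leaves); pivot element 1.
Pivot on row 2; the Z-row RHS becomes 16/3 − (-2)·(8/3) = 32/3.
Next entering variable (most negative Z-row entry -23/3): p.
Ratio test on column p — row 1: 21/1 = 21; row 2: (8/3)/(1/3) = 8; row 3: entry -1/3 ≤ 0; row 4: entry 0 ≤ 0. Minimum is 8 at row 2 (r leaves); pivot element 1/3.
After the second pivot the Z-row RHS is 32/3 − (-23/3)·8 = 72.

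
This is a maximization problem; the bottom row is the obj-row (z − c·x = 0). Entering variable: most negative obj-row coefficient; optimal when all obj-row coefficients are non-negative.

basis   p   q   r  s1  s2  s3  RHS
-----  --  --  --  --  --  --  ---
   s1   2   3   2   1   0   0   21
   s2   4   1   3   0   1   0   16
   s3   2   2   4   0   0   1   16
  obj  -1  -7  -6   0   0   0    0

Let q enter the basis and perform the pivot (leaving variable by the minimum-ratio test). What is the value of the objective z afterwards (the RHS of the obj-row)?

Ratio test on column q — row 1: 21/3 = 7; row 2: 16/1 = 16; row 3: 16/2 = 8. Minimum is 7 at row 1 (s1 leaves); pivot element 3.
Pivot on row 1; the obj-row RHS becomes 0 − (-7)·7 = 49.

49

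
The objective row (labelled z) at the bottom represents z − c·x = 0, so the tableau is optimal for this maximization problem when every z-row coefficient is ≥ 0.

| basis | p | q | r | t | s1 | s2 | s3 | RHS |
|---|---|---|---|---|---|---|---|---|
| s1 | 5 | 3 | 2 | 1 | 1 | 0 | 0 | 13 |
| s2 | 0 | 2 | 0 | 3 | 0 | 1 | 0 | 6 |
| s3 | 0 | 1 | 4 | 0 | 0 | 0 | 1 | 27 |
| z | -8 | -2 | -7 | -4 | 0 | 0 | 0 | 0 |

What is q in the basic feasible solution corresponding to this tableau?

q is not in the basis, so in the current basic feasible solution q = 0.

0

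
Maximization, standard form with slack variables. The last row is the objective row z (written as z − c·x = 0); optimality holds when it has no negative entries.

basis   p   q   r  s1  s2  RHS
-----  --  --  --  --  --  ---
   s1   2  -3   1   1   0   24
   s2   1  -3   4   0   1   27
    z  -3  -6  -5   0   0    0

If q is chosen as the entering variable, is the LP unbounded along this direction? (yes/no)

yes

Every constraint-row entry in column q is ≤ 0, so increasing q is unbounded.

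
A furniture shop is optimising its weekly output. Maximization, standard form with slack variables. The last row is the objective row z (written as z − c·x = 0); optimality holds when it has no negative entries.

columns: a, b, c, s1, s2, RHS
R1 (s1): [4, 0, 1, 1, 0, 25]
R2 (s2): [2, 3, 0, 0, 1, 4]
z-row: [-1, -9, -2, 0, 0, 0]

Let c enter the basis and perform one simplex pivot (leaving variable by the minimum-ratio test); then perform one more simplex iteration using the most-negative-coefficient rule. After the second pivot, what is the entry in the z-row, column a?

Ratio test on column c — row 1: 25/1 = 25; row 2: entry 0 ≤ 0. Minimum is 25 at row 1 (s1 leaves); pivot element 1.
Divide row 1 by 1; eliminate column c from the other rows.
Second iteration: most negative z-row entry is -9 in column b, so b enters.
Ratio test on column b — row 1: entry 0 ≤ 0; row 2: 4/3 = 4/3. Minimum is 4/3 at row 2 (s2 leaves); pivot element 3.
Divide row 2 by 3; eliminate column b from the other rows.
After both pivots, the entry at the z-row, column a is 13.

13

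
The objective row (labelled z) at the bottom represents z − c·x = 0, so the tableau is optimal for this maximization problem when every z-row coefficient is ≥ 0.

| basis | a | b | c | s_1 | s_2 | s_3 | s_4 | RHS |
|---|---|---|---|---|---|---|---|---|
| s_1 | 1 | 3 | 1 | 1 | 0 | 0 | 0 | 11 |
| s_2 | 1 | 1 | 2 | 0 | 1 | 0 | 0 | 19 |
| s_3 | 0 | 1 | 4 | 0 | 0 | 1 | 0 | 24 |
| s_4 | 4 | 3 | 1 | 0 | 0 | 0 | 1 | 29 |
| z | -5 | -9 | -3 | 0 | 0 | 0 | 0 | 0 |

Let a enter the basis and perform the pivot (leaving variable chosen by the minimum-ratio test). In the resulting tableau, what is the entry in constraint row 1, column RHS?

Ratio test on column a — row 1: 11/1 = 11; row 2: 19/1 = 19; row 3: entry 0 ≤ 0; row 4: 29/4 = 29/4. Minimum is 29/4 at row 4 (s_4 leaves); pivot element 4.
Divide row 4 by 4; eliminate column a from the other rows.
Row 1 update in column RHS: 11 − 1·(29/4) = 15/4.

15/4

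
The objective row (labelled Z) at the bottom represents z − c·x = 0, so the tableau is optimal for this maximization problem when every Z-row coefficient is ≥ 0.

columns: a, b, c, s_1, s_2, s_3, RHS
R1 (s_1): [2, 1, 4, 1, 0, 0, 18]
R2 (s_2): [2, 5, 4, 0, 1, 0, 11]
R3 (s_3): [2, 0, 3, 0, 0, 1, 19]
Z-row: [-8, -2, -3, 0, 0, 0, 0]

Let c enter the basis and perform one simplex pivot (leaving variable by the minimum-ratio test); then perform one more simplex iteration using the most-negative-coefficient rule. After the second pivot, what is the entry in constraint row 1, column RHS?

7

Ratio test on column c — row 1: 18/4 = 9/2; row 2: 11/4 = 11/4; row 3: 19/3 = 19/3. Minimum is 11/4 at row 2 (s_2 leaves); pivot element 4.
Divide row 2 by 4; eliminate column c from the other rows.
Second iteration: most negative Z-row entry is -13/2 in column a, so a enters.
Ratio test on column a — row 1: entry 0 ≤ 0; row 2: (11/4)/(1/2) = 11/2; row 3: (43/4)/(1/2) = 43/2. Minimum is 11/2 at row 2 (c leaves); pivot element 1/2.
Divide row 2 by 1/2; eliminate column a from the other rows.
After both pivots, the entry at constraint row 1, column RHS is 7.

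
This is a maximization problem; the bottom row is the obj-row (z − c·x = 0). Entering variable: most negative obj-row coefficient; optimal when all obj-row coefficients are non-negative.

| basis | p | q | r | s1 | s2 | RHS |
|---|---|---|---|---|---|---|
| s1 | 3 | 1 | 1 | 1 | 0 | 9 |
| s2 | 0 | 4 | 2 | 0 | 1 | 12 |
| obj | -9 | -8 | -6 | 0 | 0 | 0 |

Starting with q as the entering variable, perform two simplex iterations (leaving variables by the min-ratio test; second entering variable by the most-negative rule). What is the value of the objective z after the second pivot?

42

Ratio test on column q — row 1: 9/1 = 9; row 2: 12/4 = 3. Minimum is 3 at row 2 (s2 leaves); pivot element 4.
Pivot on row 2; the obj-row RHS becomes 0 − (-8)·3 = 24.
Next entering variable (most negative obj-row entry -9): p.
Ratio test on column p — row 1: 6/3 = 2; row 2: entry 0 ≤ 0. Minimum is 2 at row 1 (s1 leaves); pivot element 3.
After the second pivot the obj-row RHS is 24 − (-9)·2 = 42.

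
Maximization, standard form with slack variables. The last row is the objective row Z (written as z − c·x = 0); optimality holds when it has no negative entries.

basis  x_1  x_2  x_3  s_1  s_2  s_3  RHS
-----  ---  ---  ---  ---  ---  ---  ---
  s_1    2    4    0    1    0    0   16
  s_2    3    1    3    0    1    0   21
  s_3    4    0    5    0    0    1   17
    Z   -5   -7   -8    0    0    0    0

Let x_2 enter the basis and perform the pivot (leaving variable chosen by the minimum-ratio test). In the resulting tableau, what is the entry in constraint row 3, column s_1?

Ratio test on column x_2 — row 1: 16/4 = 4; row 2: 21/1 = 21; row 3: entry 0 ≤ 0. Minimum is 4 at row 1 (s_1 leaves); pivot element 4.
Divide row 1 by 4; eliminate column x_2 from the other rows.
Row 3 update in column s_1: 0 − 0·(1/4) = 0.

0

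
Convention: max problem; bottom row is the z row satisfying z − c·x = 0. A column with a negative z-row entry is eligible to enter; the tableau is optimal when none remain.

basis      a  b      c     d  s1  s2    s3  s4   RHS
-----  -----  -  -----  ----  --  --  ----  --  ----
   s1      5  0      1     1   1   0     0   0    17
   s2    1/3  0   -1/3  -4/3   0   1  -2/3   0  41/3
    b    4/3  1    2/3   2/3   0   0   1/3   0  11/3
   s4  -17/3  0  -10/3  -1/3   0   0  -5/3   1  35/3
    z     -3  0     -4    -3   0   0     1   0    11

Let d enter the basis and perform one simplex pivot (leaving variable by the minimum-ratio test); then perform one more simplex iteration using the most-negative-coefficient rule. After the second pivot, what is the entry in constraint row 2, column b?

1/2

Ratio test on column d — row 1: 17/1 = 17; row 2: entry -4/3 ≤ 0; row 3: (11/3)/(2/3) = 11/2; row 4: entry -1/3 ≤ 0. Minimum is 11/2 at row 3 (b leaves); pivot element 2/3.
Divide row 3 by 2/3; eliminate column d from the other rows.
Second iteration: most negative z-row entry is -1 in column c, so c enters.
Ratio test on column c — row 1: entry 0 ≤ 0; row 2: 21/1 = 21; row 3: (11/2)/1 = 11/2; row 4: entry -3 ≤ 0. Minimum is 11/2 at row 3 (d leaves); pivot element 1.
Divide row 3 by 1; eliminate column c from the other rows.
After both pivots, the entry at constraint row 2, column b is 1/2.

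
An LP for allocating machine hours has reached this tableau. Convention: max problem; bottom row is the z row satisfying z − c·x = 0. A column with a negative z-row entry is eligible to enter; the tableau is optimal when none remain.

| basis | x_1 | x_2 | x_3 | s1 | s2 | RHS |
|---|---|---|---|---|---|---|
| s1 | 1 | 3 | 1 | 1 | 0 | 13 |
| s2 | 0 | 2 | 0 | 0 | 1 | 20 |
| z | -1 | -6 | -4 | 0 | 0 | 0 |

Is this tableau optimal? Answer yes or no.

The z-row has a negative entry -6 in column x_2, so it is not optimal.

no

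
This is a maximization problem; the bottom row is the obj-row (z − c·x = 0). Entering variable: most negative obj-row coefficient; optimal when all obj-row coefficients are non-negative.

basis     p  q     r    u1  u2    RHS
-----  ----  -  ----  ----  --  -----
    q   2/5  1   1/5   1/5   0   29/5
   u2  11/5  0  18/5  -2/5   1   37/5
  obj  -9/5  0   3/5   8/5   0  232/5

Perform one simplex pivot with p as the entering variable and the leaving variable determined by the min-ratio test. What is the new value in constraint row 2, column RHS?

Ratio test on column p — row 1: (29/5)/(2/5) = 29/2; row 2: (37/5)/(11/5) = 37/11. Minimum is 37/11 at row 2 (u2 leaves); pivot element 11/5.
Divide row 2 by 11/5; eliminate column p from the other rows.
In the new row 2, the RHS entry is the old entry divided by the pivot: (37/5)/(11/5) = 37/11.

37/11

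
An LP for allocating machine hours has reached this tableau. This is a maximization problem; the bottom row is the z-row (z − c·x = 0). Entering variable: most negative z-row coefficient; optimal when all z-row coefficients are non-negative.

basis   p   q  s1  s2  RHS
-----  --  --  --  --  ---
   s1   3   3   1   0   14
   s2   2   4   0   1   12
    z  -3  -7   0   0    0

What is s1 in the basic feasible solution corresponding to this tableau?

14

s1 is basic (row 1); its value is the RHS of that row, 14.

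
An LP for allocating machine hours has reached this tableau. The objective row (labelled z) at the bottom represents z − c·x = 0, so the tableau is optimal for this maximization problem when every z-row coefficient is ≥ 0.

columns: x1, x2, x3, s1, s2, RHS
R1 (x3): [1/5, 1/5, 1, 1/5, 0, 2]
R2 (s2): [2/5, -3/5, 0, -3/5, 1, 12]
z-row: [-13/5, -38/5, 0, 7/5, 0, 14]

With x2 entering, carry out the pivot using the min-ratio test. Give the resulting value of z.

90

Ratio test on column x2 — row 1: 2/(1/5) = 10; row 2: entry -3/5 ≤ 0. Minimum is 10 at row 1 (x3 leaves); pivot element 1/5.
Pivot on row 1; the z-row RHS becomes 14 − (-38/5)·10 = 90.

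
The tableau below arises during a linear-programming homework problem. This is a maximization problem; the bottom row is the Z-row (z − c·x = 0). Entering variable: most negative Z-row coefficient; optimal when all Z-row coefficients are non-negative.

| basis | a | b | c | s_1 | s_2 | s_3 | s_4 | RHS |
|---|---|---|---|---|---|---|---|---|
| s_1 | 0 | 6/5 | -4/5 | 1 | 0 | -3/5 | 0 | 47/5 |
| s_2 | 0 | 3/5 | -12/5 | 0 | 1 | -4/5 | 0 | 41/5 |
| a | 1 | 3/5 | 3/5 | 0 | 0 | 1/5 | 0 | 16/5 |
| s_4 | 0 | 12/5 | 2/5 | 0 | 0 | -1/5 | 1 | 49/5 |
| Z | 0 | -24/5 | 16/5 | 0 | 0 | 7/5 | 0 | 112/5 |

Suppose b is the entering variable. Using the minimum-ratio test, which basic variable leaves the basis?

Column b entries and ratios — s_1: (47/5)/(6/5) = 47/6; s_2: (41/5)/(3/5) = 41/3; a: (16/5)/(3/5) = 16/3; s_4: (49/5)/(12/5) = 49/12.
Smallest ratio is 49/12 in the row of s_4, so s_4 leaves.

s_4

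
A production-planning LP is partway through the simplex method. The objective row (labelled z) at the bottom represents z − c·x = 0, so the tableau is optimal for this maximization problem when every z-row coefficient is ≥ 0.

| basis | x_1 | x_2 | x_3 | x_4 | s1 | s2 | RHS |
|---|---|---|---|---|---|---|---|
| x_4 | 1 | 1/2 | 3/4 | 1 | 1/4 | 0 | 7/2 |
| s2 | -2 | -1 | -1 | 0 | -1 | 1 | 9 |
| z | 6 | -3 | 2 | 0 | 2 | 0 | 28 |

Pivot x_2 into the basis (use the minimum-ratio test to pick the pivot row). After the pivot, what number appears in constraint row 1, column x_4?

2

Ratio test on column x_2 — row 1: (7/2)/(1/2) = 7; row 2: entry -1 ≤ 0. Minimum is 7 at row 1 (x_4 leaves); pivot element 1/2.
Divide row 1 by 1/2; eliminate column x_2 from the other rows.
In the new row 1, the x_4 entry is the old entry divided by the pivot: 1/(1/2) = 2.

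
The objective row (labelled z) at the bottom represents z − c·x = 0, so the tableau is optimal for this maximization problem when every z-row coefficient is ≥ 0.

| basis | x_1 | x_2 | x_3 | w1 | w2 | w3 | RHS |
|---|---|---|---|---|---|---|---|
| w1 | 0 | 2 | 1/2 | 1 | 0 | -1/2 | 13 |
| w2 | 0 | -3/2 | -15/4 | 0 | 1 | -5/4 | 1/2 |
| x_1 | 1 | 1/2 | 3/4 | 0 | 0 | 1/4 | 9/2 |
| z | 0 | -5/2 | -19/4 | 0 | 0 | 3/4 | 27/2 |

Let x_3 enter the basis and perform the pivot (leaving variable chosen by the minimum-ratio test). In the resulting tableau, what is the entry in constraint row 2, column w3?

Ratio test on column x_3 — row 1: 13/(1/2) = 26; row 2: entry -15/4 ≤ 0; row 3: (9/2)/(3/4) = 6. Minimum is 6 at row 3 (x_1 leaves); pivot element 3/4.
Divide row 3 by 3/4; eliminate column x_3 from the other rows.
Row 2 update in column w3: -5/4 − (-15/4)·(1/3) = 0.

0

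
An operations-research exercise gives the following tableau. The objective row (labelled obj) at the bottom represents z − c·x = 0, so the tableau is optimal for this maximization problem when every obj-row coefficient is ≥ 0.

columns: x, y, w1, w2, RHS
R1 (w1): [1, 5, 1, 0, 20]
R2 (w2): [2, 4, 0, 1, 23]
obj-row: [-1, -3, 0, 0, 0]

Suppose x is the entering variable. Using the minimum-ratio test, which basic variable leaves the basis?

w2

Column x entries and ratios — w1: 20/1 = 20; w2: 23/2 = 23/2.
Smallest ratio is 23/2 in the row of w2, so w2 leaves.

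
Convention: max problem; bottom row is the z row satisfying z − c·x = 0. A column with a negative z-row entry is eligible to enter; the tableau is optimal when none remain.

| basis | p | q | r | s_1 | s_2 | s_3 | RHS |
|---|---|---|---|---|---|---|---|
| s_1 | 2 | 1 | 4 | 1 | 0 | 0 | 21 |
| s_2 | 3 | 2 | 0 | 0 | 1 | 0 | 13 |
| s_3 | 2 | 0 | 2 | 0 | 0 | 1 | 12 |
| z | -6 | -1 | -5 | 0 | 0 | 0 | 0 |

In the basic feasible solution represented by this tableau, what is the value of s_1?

21

s_1 is basic (row 1); its value is the RHS of that row, 21.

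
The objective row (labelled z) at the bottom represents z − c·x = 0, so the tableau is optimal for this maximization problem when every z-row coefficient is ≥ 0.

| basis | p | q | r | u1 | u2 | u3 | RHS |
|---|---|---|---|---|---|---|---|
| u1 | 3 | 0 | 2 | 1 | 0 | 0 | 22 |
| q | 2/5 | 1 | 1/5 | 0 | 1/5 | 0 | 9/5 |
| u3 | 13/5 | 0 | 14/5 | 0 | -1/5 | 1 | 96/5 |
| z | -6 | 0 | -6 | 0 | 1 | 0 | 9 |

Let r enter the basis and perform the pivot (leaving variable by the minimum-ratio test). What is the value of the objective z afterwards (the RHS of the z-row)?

Ratio test on column r — row 1: 22/2 = 11; row 2: (9/5)/(1/5) = 9; row 3: (96/5)/(14/5) = 48/7. Minimum is 48/7 at row 3 (u3 leaves); pivot element 14/5.
Pivot on row 3; the z-row RHS becomes 9 − (-6)·(48/7) = 351/7.

351/7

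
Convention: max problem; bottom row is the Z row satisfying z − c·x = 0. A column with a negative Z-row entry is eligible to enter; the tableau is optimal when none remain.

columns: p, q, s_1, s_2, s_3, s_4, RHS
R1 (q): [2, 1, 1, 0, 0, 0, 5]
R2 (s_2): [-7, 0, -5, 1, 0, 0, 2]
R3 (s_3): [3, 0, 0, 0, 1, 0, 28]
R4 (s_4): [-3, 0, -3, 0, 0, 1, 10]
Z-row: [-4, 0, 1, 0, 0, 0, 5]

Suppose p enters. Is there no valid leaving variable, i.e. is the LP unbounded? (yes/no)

Column p has positive entries in row(s) 1, 3, so the ratio test bounds it — not unbounded.

no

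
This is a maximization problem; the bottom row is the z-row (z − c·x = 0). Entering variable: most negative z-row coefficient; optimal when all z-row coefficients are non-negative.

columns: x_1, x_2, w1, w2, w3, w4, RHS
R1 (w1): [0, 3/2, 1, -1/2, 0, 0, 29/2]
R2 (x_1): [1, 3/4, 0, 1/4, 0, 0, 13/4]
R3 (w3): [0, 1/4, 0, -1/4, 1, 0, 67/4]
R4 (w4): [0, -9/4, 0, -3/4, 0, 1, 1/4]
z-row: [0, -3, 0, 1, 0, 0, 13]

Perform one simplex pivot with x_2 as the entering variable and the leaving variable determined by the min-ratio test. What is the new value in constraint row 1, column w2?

Ratio test on column x_2 — row 1: (29/2)/(3/2) = 29/3; row 2: (13/4)/(3/4) = 13/3; row 3: (67/4)/(1/4) = 67; row 4: entry -9/4 ≤ 0. Minimum is 13/3 at row 2 (x_1 leaves); pivot element 3/4.
Divide row 2 by 3/4; eliminate column x_2 from the other rows.
Row 1 update in column w2: -1/2 − (3/2)·(1/3) = -1.

-1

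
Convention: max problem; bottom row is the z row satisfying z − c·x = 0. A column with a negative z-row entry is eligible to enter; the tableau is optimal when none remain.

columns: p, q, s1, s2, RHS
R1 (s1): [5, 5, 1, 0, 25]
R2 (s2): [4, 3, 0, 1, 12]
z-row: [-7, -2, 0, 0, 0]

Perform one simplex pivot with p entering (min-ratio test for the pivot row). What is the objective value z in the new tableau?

Ratio test on column p — row 1: 25/5 = 5; row 2: 12/4 = 3. Minimum is 3 at row 2 (s2 leaves); pivot element 4.
Pivot on row 2; the z-row RHS becomes 0 − (-7)·3 = 21.

21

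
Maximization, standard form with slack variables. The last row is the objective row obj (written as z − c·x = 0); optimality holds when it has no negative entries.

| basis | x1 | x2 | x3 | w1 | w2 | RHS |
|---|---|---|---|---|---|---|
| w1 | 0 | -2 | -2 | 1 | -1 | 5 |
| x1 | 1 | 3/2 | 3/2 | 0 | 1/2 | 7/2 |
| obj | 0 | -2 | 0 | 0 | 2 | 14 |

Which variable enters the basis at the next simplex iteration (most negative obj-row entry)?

x2

Negative obj-row entries: x2: -2.
The most negative is -2 in column x2, so x2 enters.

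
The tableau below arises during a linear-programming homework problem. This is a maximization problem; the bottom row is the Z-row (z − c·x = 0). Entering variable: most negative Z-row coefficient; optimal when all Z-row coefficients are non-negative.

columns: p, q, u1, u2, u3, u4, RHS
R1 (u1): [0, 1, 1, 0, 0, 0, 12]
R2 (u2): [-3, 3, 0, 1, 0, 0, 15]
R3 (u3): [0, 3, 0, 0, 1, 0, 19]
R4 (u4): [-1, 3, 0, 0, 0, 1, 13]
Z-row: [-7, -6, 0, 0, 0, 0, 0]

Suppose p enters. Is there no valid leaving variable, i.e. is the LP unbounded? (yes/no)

Every constraint-row entry in column p is ≤ 0, so increasing p is unbounded.

yes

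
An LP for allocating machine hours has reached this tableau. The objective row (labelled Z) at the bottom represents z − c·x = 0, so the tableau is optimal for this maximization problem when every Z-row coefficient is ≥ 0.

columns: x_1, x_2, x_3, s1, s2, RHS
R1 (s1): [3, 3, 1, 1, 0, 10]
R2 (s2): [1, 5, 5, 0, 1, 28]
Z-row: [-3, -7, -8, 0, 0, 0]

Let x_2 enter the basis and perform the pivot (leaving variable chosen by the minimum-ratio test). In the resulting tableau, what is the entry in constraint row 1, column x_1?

1

Ratio test on column x_2 — row 1: 10/3 = 10/3; row 2: 28/5 = 28/5. Minimum is 10/3 at row 1 (s1 leaves); pivot element 3.
Divide row 1 by 3; eliminate column x_2 from the other rows.
In the new row 1, the x_1 entry is the old entry divided by the pivot: 3/3 = 1.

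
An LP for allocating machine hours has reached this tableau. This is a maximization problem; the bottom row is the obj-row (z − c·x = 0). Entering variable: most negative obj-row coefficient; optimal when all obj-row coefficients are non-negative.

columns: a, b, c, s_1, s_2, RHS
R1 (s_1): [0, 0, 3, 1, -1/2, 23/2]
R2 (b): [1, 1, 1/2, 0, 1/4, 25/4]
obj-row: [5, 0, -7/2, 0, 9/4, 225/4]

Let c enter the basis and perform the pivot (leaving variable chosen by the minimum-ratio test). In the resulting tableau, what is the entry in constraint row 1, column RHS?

23/6

Ratio test on column c — row 1: (23/2)/3 = 23/6; row 2: (25/4)/(1/2) = 25/2. Minimum is 23/6 at row 1 (s_1 leaves); pivot element 3.
Divide row 1 by 3; eliminate column c from the other rows.
In the new row 1, the RHS entry is the old entry divided by the pivot: (23/2)/3 = 23/6.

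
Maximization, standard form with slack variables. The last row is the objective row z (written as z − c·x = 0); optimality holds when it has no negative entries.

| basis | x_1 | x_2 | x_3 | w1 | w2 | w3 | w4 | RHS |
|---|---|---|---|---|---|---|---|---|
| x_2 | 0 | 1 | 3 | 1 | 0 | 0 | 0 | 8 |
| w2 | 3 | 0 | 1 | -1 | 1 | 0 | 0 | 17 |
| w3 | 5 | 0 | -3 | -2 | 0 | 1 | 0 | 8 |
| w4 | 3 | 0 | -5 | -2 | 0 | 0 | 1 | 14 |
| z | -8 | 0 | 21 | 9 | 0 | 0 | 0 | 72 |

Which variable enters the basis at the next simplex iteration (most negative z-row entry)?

x_1

Negative z-row entries: x_1: -8.
The most negative is -8 in column x_1, so x_1 enters.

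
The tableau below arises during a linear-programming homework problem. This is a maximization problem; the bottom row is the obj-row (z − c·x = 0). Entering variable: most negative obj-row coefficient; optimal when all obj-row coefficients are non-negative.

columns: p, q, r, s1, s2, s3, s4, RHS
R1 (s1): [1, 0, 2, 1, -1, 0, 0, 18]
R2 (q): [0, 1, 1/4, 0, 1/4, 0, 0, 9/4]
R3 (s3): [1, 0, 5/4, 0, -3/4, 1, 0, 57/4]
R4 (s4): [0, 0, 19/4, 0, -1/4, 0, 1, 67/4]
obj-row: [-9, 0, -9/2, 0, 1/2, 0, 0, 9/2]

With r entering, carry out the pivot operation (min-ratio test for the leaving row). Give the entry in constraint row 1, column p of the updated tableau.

Ratio test on column r — row 1: 18/2 = 9; row 2: (9/4)/(1/4) = 9; row 3: (57/4)/(5/4) = 57/5; row 4: (67/4)/(19/4) = 67/19. Minimum is 67/19 at row 4 (s4 leaves); pivot element 19/4.
Divide row 4 by 19/4; eliminate column r from the other rows.
Row 1 update in column p: 1 − 2·0 = 1.

1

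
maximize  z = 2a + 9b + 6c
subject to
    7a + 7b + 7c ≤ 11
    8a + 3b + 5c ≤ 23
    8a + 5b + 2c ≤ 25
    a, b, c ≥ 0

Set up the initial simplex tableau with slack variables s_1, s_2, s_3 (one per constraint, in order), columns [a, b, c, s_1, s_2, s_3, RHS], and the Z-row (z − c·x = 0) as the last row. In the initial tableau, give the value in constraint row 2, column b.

Constraint 2 has coefficient 3 on b.

3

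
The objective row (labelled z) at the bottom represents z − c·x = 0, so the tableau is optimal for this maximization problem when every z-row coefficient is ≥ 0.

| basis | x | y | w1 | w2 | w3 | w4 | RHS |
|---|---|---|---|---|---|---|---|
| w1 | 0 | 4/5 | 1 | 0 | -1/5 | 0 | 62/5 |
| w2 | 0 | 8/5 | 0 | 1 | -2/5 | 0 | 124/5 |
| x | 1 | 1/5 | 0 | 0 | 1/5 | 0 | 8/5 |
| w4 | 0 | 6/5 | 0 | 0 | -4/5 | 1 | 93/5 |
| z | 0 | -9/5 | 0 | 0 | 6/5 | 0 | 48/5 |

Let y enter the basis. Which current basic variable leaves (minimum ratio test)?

x

Column y entries and ratios — w1: (62/5)/(4/5) = 31/2; w2: (124/5)/(8/5) = 31/2; x: (8/5)/(1/5) = 8; w4: (93/5)/(6/5) = 31/2.
Smallest ratio is 8 in the row of x, so x leaves.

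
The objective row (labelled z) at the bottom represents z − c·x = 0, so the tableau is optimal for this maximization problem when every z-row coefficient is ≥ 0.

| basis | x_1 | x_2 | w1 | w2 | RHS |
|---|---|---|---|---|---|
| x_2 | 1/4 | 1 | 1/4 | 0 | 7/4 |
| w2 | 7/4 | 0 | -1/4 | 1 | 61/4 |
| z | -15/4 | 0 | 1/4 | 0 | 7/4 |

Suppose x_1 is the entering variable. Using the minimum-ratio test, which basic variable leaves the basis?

Column x_1 entries and ratios — x_2: (7/4)/(1/4) = 7; w2: (61/4)/(7/4) = 61/7.
Smallest ratio is 7 in the row of x_2, so x_2 leaves.

x_2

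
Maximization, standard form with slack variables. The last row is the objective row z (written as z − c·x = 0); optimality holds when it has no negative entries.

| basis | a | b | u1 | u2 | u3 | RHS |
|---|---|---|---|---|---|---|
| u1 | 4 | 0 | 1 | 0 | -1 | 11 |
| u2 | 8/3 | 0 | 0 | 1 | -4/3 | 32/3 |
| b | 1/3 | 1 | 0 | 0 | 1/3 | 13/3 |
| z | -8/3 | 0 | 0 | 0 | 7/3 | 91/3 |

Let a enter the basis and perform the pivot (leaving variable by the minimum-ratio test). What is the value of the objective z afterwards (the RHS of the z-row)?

Ratio test on column a — row 1: 11/4 = 11/4; row 2: (32/3)/(8/3) = 4; row 3: (13/3)/(1/3) = 13. Minimum is 11/4 at row 1 (u1 leaves); pivot element 4.
Pivot on row 1; the z-row RHS becomes 91/3 − (-8/3)·(11/4) = 113/3.

113/3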